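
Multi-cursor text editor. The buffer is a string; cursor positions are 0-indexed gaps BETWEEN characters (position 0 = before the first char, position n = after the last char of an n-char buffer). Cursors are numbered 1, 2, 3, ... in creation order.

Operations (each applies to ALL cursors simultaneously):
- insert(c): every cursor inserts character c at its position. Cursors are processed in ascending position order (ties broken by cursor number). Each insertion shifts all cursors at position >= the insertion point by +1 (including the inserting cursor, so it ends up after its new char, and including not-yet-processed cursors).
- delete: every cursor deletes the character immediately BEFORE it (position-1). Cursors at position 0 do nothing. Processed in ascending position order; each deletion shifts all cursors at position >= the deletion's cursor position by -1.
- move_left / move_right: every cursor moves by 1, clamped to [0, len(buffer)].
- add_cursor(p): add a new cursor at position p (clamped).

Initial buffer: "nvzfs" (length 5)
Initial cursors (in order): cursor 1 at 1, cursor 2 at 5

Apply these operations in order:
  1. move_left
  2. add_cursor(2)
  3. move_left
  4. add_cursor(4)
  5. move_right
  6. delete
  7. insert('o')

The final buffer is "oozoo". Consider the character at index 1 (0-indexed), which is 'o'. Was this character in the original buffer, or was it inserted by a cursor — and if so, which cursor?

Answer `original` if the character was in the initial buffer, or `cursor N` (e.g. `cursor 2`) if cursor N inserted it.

After op 1 (move_left): buffer="nvzfs" (len 5), cursors c1@0 c2@4, authorship .....
After op 2 (add_cursor(2)): buffer="nvzfs" (len 5), cursors c1@0 c3@2 c2@4, authorship .....
After op 3 (move_left): buffer="nvzfs" (len 5), cursors c1@0 c3@1 c2@3, authorship .....
After op 4 (add_cursor(4)): buffer="nvzfs" (len 5), cursors c1@0 c3@1 c2@3 c4@4, authorship .....
After op 5 (move_right): buffer="nvzfs" (len 5), cursors c1@1 c3@2 c2@4 c4@5, authorship .....
After op 6 (delete): buffer="z" (len 1), cursors c1@0 c3@0 c2@1 c4@1, authorship .
After op 7 (insert('o')): buffer="oozoo" (len 5), cursors c1@2 c3@2 c2@5 c4@5, authorship 13.24
Authorship (.=original, N=cursor N): 1 3 . 2 4
Index 1: author = 3

Answer: cursor 3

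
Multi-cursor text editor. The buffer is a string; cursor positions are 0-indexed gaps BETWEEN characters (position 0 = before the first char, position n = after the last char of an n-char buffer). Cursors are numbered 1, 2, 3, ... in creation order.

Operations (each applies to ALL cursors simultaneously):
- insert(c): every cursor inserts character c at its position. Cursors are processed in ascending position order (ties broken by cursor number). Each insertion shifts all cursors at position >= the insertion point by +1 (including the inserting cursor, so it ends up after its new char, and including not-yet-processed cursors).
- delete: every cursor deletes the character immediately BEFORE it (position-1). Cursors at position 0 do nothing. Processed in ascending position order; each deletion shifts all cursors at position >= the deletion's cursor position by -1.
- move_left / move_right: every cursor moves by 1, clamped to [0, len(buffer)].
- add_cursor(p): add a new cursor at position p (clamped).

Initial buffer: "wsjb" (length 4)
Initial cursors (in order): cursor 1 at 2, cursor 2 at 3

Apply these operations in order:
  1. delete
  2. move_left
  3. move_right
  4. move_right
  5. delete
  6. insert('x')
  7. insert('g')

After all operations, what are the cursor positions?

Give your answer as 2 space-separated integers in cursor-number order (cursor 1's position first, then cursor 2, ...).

After op 1 (delete): buffer="wb" (len 2), cursors c1@1 c2@1, authorship ..
After op 2 (move_left): buffer="wb" (len 2), cursors c1@0 c2@0, authorship ..
After op 3 (move_right): buffer="wb" (len 2), cursors c1@1 c2@1, authorship ..
After op 4 (move_right): buffer="wb" (len 2), cursors c1@2 c2@2, authorship ..
After op 5 (delete): buffer="" (len 0), cursors c1@0 c2@0, authorship 
After op 6 (insert('x')): buffer="xx" (len 2), cursors c1@2 c2@2, authorship 12
After op 7 (insert('g')): buffer="xxgg" (len 4), cursors c1@4 c2@4, authorship 1212

Answer: 4 4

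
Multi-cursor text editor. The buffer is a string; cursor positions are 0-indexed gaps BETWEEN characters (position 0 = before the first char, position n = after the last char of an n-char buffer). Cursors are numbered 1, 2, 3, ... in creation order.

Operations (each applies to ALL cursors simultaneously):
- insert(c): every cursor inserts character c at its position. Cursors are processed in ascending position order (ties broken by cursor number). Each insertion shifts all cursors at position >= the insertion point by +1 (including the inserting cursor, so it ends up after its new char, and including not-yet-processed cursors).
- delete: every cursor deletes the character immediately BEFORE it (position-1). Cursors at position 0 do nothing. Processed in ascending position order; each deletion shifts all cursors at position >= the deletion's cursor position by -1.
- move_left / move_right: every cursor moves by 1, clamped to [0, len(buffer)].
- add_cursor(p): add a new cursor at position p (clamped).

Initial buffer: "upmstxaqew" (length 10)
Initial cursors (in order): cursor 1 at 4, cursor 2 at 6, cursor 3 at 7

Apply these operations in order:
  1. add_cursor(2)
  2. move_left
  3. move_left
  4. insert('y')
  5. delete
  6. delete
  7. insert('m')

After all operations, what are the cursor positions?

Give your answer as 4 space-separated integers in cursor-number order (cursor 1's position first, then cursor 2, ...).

After op 1 (add_cursor(2)): buffer="upmstxaqew" (len 10), cursors c4@2 c1@4 c2@6 c3@7, authorship ..........
After op 2 (move_left): buffer="upmstxaqew" (len 10), cursors c4@1 c1@3 c2@5 c3@6, authorship ..........
After op 3 (move_left): buffer="upmstxaqew" (len 10), cursors c4@0 c1@2 c2@4 c3@5, authorship ..........
After op 4 (insert('y')): buffer="yupymsytyxaqew" (len 14), cursors c4@1 c1@4 c2@7 c3@9, authorship 4..1..2.3.....
After op 5 (delete): buffer="upmstxaqew" (len 10), cursors c4@0 c1@2 c2@4 c3@5, authorship ..........
After op 6 (delete): buffer="umxaqew" (len 7), cursors c4@0 c1@1 c2@2 c3@2, authorship .......
After op 7 (insert('m')): buffer="mummmmxaqew" (len 11), cursors c4@1 c1@3 c2@6 c3@6, authorship 4.1.23.....

Answer: 3 6 6 1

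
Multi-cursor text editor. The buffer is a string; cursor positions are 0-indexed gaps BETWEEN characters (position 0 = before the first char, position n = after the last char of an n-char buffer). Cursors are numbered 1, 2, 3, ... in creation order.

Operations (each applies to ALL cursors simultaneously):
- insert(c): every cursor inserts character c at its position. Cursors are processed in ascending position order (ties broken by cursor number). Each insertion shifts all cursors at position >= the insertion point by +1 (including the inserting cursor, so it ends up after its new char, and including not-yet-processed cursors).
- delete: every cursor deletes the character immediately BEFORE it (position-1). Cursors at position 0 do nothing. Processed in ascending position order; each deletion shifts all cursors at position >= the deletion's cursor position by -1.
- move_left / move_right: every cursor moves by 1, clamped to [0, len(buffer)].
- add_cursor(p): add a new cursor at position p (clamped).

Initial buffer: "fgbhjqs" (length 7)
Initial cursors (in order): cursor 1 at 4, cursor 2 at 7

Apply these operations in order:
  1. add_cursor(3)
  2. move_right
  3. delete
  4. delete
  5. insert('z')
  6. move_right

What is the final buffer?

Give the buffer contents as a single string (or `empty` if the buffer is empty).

After op 1 (add_cursor(3)): buffer="fgbhjqs" (len 7), cursors c3@3 c1@4 c2@7, authorship .......
After op 2 (move_right): buffer="fgbhjqs" (len 7), cursors c3@4 c1@5 c2@7, authorship .......
After op 3 (delete): buffer="fgbq" (len 4), cursors c1@3 c3@3 c2@4, authorship ....
After op 4 (delete): buffer="f" (len 1), cursors c1@1 c2@1 c3@1, authorship .
After op 5 (insert('z')): buffer="fzzz" (len 4), cursors c1@4 c2@4 c3@4, authorship .123
After op 6 (move_right): buffer="fzzz" (len 4), cursors c1@4 c2@4 c3@4, authorship .123

Answer: fzzz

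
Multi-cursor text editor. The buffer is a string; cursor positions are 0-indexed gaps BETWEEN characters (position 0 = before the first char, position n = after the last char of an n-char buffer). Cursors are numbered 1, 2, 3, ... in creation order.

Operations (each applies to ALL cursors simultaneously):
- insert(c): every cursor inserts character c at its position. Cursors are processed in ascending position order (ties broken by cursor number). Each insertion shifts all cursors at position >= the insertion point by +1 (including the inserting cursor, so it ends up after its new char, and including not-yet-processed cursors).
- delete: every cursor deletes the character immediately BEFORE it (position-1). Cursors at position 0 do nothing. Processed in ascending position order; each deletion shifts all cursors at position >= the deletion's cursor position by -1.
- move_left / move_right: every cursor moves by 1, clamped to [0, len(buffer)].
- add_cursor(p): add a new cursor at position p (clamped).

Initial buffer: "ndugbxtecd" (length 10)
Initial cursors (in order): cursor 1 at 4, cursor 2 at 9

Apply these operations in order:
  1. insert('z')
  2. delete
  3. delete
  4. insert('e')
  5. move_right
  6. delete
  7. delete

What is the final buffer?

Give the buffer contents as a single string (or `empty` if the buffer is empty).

Answer: nduxte

Derivation:
After op 1 (insert('z')): buffer="ndugzbxteczd" (len 12), cursors c1@5 c2@11, authorship ....1.....2.
After op 2 (delete): buffer="ndugbxtecd" (len 10), cursors c1@4 c2@9, authorship ..........
After op 3 (delete): buffer="ndubxted" (len 8), cursors c1@3 c2@7, authorship ........
After op 4 (insert('e')): buffer="nduebxteed" (len 10), cursors c1@4 c2@9, authorship ...1....2.
After op 5 (move_right): buffer="nduebxteed" (len 10), cursors c1@5 c2@10, authorship ...1....2.
After op 6 (delete): buffer="nduextee" (len 8), cursors c1@4 c2@8, authorship ...1...2
After op 7 (delete): buffer="nduxte" (len 6), cursors c1@3 c2@6, authorship ......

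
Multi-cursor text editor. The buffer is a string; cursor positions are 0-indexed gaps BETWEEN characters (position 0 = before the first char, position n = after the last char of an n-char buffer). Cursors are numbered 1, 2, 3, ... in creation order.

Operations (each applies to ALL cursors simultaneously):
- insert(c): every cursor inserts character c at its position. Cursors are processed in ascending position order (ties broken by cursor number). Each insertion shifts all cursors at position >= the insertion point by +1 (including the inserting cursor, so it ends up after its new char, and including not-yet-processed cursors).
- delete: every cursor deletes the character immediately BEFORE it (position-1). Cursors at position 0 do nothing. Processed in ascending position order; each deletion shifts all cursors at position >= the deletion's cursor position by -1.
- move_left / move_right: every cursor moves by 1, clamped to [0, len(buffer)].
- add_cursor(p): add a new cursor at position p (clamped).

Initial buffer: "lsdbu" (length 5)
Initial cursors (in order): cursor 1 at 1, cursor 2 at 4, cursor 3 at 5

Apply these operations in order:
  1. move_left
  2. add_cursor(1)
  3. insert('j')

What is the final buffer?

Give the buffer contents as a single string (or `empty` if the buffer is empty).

After op 1 (move_left): buffer="lsdbu" (len 5), cursors c1@0 c2@3 c3@4, authorship .....
After op 2 (add_cursor(1)): buffer="lsdbu" (len 5), cursors c1@0 c4@1 c2@3 c3@4, authorship .....
After op 3 (insert('j')): buffer="jljsdjbju" (len 9), cursors c1@1 c4@3 c2@6 c3@8, authorship 1.4..2.3.

Answer: jljsdjbju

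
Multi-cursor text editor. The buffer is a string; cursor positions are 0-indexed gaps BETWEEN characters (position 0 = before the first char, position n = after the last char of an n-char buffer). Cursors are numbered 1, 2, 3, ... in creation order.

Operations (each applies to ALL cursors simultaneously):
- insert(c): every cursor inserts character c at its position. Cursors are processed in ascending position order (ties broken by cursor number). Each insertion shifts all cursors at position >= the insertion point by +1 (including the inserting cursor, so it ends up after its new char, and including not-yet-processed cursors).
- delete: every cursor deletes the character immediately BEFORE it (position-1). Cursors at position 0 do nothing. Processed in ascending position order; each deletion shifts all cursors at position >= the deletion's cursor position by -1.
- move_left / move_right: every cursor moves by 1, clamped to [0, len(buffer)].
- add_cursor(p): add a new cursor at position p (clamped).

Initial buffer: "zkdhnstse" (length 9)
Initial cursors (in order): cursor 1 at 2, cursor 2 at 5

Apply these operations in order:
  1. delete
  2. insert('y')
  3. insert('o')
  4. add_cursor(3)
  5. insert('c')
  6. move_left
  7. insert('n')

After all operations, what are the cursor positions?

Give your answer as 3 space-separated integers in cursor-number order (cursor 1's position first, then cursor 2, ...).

After op 1 (delete): buffer="zdhstse" (len 7), cursors c1@1 c2@3, authorship .......
After op 2 (insert('y')): buffer="zydhystse" (len 9), cursors c1@2 c2@5, authorship .1..2....
After op 3 (insert('o')): buffer="zyodhyostse" (len 11), cursors c1@3 c2@7, authorship .11..22....
After op 4 (add_cursor(3)): buffer="zyodhyostse" (len 11), cursors c1@3 c3@3 c2@7, authorship .11..22....
After op 5 (insert('c')): buffer="zyoccdhyocstse" (len 14), cursors c1@5 c3@5 c2@10, authorship .1113..222....
After op 6 (move_left): buffer="zyoccdhyocstse" (len 14), cursors c1@4 c3@4 c2@9, authorship .1113..222....
After op 7 (insert('n')): buffer="zyocnncdhyoncstse" (len 17), cursors c1@6 c3@6 c2@12, authorship .111133..2222....

Answer: 6 12 6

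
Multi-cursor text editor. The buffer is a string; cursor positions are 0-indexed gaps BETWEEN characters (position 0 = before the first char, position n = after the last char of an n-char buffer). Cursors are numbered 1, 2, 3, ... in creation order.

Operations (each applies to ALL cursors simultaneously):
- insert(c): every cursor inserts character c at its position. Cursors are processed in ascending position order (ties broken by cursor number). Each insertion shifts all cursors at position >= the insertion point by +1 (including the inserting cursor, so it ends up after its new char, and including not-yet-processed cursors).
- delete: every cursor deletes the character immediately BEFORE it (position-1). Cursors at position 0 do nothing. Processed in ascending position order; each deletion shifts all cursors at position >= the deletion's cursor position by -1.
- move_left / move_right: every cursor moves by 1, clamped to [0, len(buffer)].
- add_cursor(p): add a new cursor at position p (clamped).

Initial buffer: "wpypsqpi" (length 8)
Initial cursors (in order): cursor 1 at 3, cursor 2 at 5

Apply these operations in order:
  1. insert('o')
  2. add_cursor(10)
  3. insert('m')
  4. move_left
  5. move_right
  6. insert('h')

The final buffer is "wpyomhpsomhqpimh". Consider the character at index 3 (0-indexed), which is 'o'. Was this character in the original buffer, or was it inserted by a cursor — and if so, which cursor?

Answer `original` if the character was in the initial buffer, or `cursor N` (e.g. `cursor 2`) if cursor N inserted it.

Answer: cursor 1

Derivation:
After op 1 (insert('o')): buffer="wpyopsoqpi" (len 10), cursors c1@4 c2@7, authorship ...1..2...
After op 2 (add_cursor(10)): buffer="wpyopsoqpi" (len 10), cursors c1@4 c2@7 c3@10, authorship ...1..2...
After op 3 (insert('m')): buffer="wpyompsomqpim" (len 13), cursors c1@5 c2@9 c3@13, authorship ...11..22...3
After op 4 (move_left): buffer="wpyompsomqpim" (len 13), cursors c1@4 c2@8 c3@12, authorship ...11..22...3
After op 5 (move_right): buffer="wpyompsomqpim" (len 13), cursors c1@5 c2@9 c3@13, authorship ...11..22...3
After op 6 (insert('h')): buffer="wpyomhpsomhqpimh" (len 16), cursors c1@6 c2@11 c3@16, authorship ...111..222...33
Authorship (.=original, N=cursor N): . . . 1 1 1 . . 2 2 2 . . . 3 3
Index 3: author = 1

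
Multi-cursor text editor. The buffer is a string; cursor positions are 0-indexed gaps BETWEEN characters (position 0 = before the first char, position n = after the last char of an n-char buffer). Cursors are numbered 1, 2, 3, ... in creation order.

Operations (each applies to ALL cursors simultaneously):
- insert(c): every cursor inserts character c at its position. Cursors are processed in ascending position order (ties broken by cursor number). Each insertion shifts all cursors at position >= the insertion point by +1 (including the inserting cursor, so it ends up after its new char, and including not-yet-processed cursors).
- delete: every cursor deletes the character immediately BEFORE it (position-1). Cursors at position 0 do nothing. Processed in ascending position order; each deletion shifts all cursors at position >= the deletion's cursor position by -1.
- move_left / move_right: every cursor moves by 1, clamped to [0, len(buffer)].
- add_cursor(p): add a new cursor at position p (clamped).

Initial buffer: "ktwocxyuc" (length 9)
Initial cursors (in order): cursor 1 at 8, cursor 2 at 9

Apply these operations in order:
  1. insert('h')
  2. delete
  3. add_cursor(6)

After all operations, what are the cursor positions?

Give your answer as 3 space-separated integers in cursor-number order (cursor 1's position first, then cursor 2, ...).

After op 1 (insert('h')): buffer="ktwocxyuhch" (len 11), cursors c1@9 c2@11, authorship ........1.2
After op 2 (delete): buffer="ktwocxyuc" (len 9), cursors c1@8 c2@9, authorship .........
After op 3 (add_cursor(6)): buffer="ktwocxyuc" (len 9), cursors c3@6 c1@8 c2@9, authorship .........

Answer: 8 9 6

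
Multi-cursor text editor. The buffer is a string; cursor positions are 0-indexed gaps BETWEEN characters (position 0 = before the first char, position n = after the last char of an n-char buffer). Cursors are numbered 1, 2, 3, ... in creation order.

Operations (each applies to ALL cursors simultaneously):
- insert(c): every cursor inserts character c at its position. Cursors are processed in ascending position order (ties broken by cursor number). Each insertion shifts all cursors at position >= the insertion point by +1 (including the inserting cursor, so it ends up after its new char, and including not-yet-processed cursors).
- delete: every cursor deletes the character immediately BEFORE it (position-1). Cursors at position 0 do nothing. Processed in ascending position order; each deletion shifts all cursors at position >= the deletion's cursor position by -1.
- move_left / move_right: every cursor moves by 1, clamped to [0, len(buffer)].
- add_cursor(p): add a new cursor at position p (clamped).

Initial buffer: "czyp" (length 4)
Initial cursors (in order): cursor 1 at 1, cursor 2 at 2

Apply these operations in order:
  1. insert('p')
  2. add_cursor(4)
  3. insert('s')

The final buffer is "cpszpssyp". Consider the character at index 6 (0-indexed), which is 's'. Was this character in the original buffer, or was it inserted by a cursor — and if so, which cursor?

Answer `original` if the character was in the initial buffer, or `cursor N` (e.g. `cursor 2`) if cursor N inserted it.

After op 1 (insert('p')): buffer="cpzpyp" (len 6), cursors c1@2 c2@4, authorship .1.2..
After op 2 (add_cursor(4)): buffer="cpzpyp" (len 6), cursors c1@2 c2@4 c3@4, authorship .1.2..
After op 3 (insert('s')): buffer="cpszpssyp" (len 9), cursors c1@3 c2@7 c3@7, authorship .11.223..
Authorship (.=original, N=cursor N): . 1 1 . 2 2 3 . .
Index 6: author = 3

Answer: cursor 3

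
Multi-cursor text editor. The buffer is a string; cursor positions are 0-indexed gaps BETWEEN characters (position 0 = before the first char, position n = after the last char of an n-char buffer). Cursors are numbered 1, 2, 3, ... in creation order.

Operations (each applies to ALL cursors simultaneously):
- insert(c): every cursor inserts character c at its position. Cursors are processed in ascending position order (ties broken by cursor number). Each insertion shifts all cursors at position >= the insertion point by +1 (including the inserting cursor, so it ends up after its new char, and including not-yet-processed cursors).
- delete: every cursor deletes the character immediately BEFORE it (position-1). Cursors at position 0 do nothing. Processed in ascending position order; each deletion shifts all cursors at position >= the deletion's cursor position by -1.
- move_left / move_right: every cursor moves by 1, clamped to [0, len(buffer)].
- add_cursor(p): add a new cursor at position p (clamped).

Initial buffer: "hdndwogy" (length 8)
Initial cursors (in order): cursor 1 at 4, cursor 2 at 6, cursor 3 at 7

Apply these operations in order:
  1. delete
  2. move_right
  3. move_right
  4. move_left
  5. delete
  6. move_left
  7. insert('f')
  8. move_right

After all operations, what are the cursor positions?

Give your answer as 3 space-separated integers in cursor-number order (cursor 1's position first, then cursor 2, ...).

After op 1 (delete): buffer="hdnwy" (len 5), cursors c1@3 c2@4 c3@4, authorship .....
After op 2 (move_right): buffer="hdnwy" (len 5), cursors c1@4 c2@5 c3@5, authorship .....
After op 3 (move_right): buffer="hdnwy" (len 5), cursors c1@5 c2@5 c3@5, authorship .....
After op 4 (move_left): buffer="hdnwy" (len 5), cursors c1@4 c2@4 c3@4, authorship .....
After op 5 (delete): buffer="hy" (len 2), cursors c1@1 c2@1 c3@1, authorship ..
After op 6 (move_left): buffer="hy" (len 2), cursors c1@0 c2@0 c3@0, authorship ..
After op 7 (insert('f')): buffer="fffhy" (len 5), cursors c1@3 c2@3 c3@3, authorship 123..
After op 8 (move_right): buffer="fffhy" (len 5), cursors c1@4 c2@4 c3@4, authorship 123..

Answer: 4 4 4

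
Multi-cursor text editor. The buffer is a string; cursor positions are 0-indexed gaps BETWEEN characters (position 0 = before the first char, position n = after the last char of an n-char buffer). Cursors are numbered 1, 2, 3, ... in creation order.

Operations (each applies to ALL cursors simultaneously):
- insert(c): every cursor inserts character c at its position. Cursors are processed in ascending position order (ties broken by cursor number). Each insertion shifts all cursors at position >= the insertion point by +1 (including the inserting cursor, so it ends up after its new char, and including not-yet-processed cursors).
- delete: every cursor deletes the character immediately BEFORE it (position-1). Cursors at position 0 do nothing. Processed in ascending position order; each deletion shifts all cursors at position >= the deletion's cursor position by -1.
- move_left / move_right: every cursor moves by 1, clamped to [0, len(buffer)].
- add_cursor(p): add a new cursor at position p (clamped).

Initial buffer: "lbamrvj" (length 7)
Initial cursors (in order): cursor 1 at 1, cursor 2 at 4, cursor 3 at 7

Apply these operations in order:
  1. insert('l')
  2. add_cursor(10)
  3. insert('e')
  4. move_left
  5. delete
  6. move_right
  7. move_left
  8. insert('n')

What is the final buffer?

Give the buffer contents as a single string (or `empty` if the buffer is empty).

Answer: lnebamnervjnne

Derivation:
After op 1 (insert('l')): buffer="llbamlrvjl" (len 10), cursors c1@2 c2@6 c3@10, authorship .1...2...3
After op 2 (add_cursor(10)): buffer="llbamlrvjl" (len 10), cursors c1@2 c2@6 c3@10 c4@10, authorship .1...2...3
After op 3 (insert('e')): buffer="llebamlervjlee" (len 14), cursors c1@3 c2@8 c3@14 c4@14, authorship .11...22...334
After op 4 (move_left): buffer="llebamlervjlee" (len 14), cursors c1@2 c2@7 c3@13 c4@13, authorship .11...22...334
After op 5 (delete): buffer="lebamervje" (len 10), cursors c1@1 c2@5 c3@9 c4@9, authorship .1...2...4
After op 6 (move_right): buffer="lebamervje" (len 10), cursors c1@2 c2@6 c3@10 c4@10, authorship .1...2...4
After op 7 (move_left): buffer="lebamervje" (len 10), cursors c1@1 c2@5 c3@9 c4@9, authorship .1...2...4
After op 8 (insert('n')): buffer="lnebamnervjnne" (len 14), cursors c1@2 c2@7 c3@13 c4@13, authorship .11...22...344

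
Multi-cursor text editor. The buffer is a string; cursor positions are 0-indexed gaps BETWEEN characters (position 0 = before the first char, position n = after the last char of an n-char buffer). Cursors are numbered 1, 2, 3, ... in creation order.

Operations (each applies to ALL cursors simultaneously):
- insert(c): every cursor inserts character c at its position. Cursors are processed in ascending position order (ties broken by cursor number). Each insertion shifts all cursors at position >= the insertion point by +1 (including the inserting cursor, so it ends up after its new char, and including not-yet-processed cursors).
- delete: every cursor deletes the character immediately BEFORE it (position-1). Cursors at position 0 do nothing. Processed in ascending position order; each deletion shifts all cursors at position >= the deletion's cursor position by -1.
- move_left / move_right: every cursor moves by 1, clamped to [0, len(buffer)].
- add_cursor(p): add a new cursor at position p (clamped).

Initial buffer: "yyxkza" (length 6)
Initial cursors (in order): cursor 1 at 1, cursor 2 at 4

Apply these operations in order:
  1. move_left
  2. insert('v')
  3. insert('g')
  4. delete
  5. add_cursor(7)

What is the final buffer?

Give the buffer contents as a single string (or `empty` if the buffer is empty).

After op 1 (move_left): buffer="yyxkza" (len 6), cursors c1@0 c2@3, authorship ......
After op 2 (insert('v')): buffer="vyyxvkza" (len 8), cursors c1@1 c2@5, authorship 1...2...
After op 3 (insert('g')): buffer="vgyyxvgkza" (len 10), cursors c1@2 c2@7, authorship 11...22...
After op 4 (delete): buffer="vyyxvkza" (len 8), cursors c1@1 c2@5, authorship 1...2...
After op 5 (add_cursor(7)): buffer="vyyxvkza" (len 8), cursors c1@1 c2@5 c3@7, authorship 1...2...

Answer: vyyxvkza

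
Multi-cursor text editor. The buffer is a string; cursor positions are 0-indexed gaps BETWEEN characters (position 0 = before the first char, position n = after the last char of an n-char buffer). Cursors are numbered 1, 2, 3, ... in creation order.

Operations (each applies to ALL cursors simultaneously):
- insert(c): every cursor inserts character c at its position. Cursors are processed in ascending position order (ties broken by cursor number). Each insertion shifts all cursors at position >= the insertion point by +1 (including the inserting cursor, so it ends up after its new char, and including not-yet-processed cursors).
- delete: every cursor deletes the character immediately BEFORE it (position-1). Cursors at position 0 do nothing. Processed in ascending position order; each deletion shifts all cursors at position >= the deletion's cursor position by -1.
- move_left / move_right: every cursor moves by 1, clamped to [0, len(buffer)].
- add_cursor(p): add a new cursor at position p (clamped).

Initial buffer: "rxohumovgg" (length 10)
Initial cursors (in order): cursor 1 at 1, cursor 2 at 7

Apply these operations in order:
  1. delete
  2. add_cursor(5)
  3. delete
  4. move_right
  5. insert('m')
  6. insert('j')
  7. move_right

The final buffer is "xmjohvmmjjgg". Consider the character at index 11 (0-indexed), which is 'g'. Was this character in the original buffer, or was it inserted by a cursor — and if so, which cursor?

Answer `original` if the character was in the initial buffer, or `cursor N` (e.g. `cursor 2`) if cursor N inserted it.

Answer: original

Derivation:
After op 1 (delete): buffer="xohumvgg" (len 8), cursors c1@0 c2@5, authorship ........
After op 2 (add_cursor(5)): buffer="xohumvgg" (len 8), cursors c1@0 c2@5 c3@5, authorship ........
After op 3 (delete): buffer="xohvgg" (len 6), cursors c1@0 c2@3 c3@3, authorship ......
After op 4 (move_right): buffer="xohvgg" (len 6), cursors c1@1 c2@4 c3@4, authorship ......
After op 5 (insert('m')): buffer="xmohvmmgg" (len 9), cursors c1@2 c2@7 c3@7, authorship .1...23..
After op 6 (insert('j')): buffer="xmjohvmmjjgg" (len 12), cursors c1@3 c2@10 c3@10, authorship .11...2323..
After op 7 (move_right): buffer="xmjohvmmjjgg" (len 12), cursors c1@4 c2@11 c3@11, authorship .11...2323..
Authorship (.=original, N=cursor N): . 1 1 . . . 2 3 2 3 . .
Index 11: author = original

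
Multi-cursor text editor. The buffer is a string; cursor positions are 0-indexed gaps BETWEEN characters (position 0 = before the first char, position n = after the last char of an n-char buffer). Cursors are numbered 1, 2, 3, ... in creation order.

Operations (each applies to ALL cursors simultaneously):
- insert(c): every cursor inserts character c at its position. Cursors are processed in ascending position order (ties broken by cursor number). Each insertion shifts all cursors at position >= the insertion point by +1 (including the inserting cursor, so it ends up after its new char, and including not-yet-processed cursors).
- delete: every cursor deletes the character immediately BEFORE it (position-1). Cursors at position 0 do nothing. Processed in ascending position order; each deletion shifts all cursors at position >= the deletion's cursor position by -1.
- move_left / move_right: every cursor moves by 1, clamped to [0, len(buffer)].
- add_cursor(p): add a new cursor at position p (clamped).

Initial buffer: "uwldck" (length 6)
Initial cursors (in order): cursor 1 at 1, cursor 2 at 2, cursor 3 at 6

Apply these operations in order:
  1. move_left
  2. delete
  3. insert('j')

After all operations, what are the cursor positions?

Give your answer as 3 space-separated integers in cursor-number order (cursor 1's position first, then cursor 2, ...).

After op 1 (move_left): buffer="uwldck" (len 6), cursors c1@0 c2@1 c3@5, authorship ......
After op 2 (delete): buffer="wldk" (len 4), cursors c1@0 c2@0 c3@3, authorship ....
After op 3 (insert('j')): buffer="jjwldjk" (len 7), cursors c1@2 c2@2 c3@6, authorship 12...3.

Answer: 2 2 6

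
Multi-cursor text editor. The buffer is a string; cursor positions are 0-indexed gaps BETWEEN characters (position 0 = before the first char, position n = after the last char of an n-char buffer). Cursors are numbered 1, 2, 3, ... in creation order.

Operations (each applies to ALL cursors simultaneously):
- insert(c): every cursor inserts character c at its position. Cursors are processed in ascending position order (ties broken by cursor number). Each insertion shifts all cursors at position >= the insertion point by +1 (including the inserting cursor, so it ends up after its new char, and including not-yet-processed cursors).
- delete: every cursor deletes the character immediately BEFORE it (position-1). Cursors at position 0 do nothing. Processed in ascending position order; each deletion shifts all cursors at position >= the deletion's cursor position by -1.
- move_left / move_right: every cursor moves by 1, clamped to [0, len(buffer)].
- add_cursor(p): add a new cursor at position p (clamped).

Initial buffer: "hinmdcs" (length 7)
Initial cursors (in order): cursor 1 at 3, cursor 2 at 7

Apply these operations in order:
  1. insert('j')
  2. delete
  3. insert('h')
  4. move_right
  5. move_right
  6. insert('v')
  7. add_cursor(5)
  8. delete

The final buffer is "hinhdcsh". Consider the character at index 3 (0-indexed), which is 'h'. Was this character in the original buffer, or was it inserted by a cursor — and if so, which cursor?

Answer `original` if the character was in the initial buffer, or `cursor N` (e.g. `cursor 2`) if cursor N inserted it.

After op 1 (insert('j')): buffer="hinjmdcsj" (len 9), cursors c1@4 c2@9, authorship ...1....2
After op 2 (delete): buffer="hinmdcs" (len 7), cursors c1@3 c2@7, authorship .......
After op 3 (insert('h')): buffer="hinhmdcsh" (len 9), cursors c1@4 c2@9, authorship ...1....2
After op 4 (move_right): buffer="hinhmdcsh" (len 9), cursors c1@5 c2@9, authorship ...1....2
After op 5 (move_right): buffer="hinhmdcsh" (len 9), cursors c1@6 c2@9, authorship ...1....2
After op 6 (insert('v')): buffer="hinhmdvcshv" (len 11), cursors c1@7 c2@11, authorship ...1..1..22
After op 7 (add_cursor(5)): buffer="hinhmdvcshv" (len 11), cursors c3@5 c1@7 c2@11, authorship ...1..1..22
After op 8 (delete): buffer="hinhdcsh" (len 8), cursors c3@4 c1@5 c2@8, authorship ...1...2
Authorship (.=original, N=cursor N): . . . 1 . . . 2
Index 3: author = 1

Answer: cursor 1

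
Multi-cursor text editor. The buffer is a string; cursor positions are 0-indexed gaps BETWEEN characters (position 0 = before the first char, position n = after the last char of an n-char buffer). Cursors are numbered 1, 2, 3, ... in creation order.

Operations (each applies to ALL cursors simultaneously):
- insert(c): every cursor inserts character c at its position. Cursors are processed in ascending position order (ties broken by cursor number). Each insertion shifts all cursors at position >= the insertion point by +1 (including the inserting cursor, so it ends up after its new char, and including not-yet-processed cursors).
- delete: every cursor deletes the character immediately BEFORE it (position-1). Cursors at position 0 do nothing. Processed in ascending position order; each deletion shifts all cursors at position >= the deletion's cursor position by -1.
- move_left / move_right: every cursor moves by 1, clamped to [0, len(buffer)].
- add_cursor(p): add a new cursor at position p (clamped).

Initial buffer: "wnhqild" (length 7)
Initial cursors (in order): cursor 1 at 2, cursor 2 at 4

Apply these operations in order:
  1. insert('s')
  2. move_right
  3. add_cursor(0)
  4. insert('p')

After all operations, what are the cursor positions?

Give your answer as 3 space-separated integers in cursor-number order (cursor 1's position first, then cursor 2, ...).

After op 1 (insert('s')): buffer="wnshqsild" (len 9), cursors c1@3 c2@6, authorship ..1..2...
After op 2 (move_right): buffer="wnshqsild" (len 9), cursors c1@4 c2@7, authorship ..1..2...
After op 3 (add_cursor(0)): buffer="wnshqsild" (len 9), cursors c3@0 c1@4 c2@7, authorship ..1..2...
After op 4 (insert('p')): buffer="pwnshpqsipld" (len 12), cursors c3@1 c1@6 c2@10, authorship 3..1.1.2.2..

Answer: 6 10 1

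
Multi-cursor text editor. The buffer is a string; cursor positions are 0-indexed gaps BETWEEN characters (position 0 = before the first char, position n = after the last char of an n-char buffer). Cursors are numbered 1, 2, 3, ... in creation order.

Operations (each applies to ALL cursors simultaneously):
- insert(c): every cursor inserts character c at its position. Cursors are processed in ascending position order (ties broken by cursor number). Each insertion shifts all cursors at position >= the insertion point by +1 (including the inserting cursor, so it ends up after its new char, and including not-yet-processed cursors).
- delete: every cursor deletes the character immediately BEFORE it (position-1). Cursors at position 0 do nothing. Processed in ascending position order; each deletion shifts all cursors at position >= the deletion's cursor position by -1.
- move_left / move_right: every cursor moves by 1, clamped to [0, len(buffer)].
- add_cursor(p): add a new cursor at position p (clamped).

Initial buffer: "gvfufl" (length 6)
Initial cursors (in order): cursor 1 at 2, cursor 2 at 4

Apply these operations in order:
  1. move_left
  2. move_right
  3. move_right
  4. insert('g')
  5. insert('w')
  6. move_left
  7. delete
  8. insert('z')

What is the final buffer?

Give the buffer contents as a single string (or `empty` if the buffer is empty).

After op 1 (move_left): buffer="gvfufl" (len 6), cursors c1@1 c2@3, authorship ......
After op 2 (move_right): buffer="gvfufl" (len 6), cursors c1@2 c2@4, authorship ......
After op 3 (move_right): buffer="gvfufl" (len 6), cursors c1@3 c2@5, authorship ......
After op 4 (insert('g')): buffer="gvfgufgl" (len 8), cursors c1@4 c2@7, authorship ...1..2.
After op 5 (insert('w')): buffer="gvfgwufgwl" (len 10), cursors c1@5 c2@9, authorship ...11..22.
After op 6 (move_left): buffer="gvfgwufgwl" (len 10), cursors c1@4 c2@8, authorship ...11..22.
After op 7 (delete): buffer="gvfwufwl" (len 8), cursors c1@3 c2@6, authorship ...1..2.
After op 8 (insert('z')): buffer="gvfzwufzwl" (len 10), cursors c1@4 c2@8, authorship ...11..22.

Answer: gvfzwufzwl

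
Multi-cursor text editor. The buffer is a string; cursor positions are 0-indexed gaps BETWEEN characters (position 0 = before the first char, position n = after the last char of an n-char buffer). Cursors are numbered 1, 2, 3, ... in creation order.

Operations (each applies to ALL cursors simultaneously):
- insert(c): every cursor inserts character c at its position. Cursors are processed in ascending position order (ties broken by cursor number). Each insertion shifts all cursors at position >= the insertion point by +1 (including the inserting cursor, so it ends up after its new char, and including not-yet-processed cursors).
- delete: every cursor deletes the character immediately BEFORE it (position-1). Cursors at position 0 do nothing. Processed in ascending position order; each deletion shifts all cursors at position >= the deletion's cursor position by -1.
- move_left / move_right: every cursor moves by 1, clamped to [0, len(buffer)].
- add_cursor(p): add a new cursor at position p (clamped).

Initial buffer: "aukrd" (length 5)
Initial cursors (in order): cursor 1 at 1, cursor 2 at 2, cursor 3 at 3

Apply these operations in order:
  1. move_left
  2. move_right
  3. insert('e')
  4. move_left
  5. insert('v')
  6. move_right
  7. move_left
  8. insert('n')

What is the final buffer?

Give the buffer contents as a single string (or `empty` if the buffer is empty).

Answer: avneuvnekvnerd

Derivation:
After op 1 (move_left): buffer="aukrd" (len 5), cursors c1@0 c2@1 c3@2, authorship .....
After op 2 (move_right): buffer="aukrd" (len 5), cursors c1@1 c2@2 c3@3, authorship .....
After op 3 (insert('e')): buffer="aeuekerd" (len 8), cursors c1@2 c2@4 c3@6, authorship .1.2.3..
After op 4 (move_left): buffer="aeuekerd" (len 8), cursors c1@1 c2@3 c3@5, authorship .1.2.3..
After op 5 (insert('v')): buffer="aveuvekverd" (len 11), cursors c1@2 c2@5 c3@8, authorship .11.22.33..
After op 6 (move_right): buffer="aveuvekverd" (len 11), cursors c1@3 c2@6 c3@9, authorship .11.22.33..
After op 7 (move_left): buffer="aveuvekverd" (len 11), cursors c1@2 c2@5 c3@8, authorship .11.22.33..
After op 8 (insert('n')): buffer="avneuvnekvnerd" (len 14), cursors c1@3 c2@7 c3@11, authorship .111.222.333..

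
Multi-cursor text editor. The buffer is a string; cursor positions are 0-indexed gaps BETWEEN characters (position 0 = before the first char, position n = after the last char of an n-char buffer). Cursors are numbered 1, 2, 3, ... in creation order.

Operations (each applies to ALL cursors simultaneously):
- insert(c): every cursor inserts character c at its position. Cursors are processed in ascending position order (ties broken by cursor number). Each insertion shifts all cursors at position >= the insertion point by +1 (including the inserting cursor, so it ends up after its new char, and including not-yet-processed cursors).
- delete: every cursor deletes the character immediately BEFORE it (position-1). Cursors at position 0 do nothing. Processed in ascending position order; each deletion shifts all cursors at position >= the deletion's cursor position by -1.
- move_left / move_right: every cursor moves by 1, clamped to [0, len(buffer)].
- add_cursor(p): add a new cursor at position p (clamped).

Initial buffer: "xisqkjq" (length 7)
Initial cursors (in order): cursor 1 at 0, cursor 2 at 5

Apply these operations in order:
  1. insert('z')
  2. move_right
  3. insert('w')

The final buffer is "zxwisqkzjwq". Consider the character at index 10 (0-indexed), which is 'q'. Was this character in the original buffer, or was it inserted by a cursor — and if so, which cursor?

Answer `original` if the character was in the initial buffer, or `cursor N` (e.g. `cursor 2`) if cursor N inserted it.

After op 1 (insert('z')): buffer="zxisqkzjq" (len 9), cursors c1@1 c2@7, authorship 1.....2..
After op 2 (move_right): buffer="zxisqkzjq" (len 9), cursors c1@2 c2@8, authorship 1.....2..
After op 3 (insert('w')): buffer="zxwisqkzjwq" (len 11), cursors c1@3 c2@10, authorship 1.1....2.2.
Authorship (.=original, N=cursor N): 1 . 1 . . . . 2 . 2 .
Index 10: author = original

Answer: original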